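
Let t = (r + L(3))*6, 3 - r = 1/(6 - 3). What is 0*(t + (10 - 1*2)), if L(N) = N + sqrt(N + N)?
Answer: 0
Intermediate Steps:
r = 8/3 (r = 3 - 1/(6 - 3) = 3 - 1/3 = 8/3 ≈ 2.6667)
L(N) = N + sqrt(2)*sqrt(N) (L(N) = N + sqrt(2*N) = N + sqrt(2)*sqrt(N))
t = 34 + 6*sqrt(6) (t = (8/3 + (3 + sqrt(2)*sqrt(3)))*6 = (8/3 + (3 + sqrt(6)))*6 = (17/3 + sqrt(6))*6 = 34 + 6*sqrt(6) ≈ 48.697)
0*(t + (10 - 1*2)) = 0*((34 + 6*sqrt(6)) + (10 - 1*2)) = 0*((34 + 6*sqrt(6)) + (10 - 2)) = 0*((34 + 6*sqrt(6)) + 8) = 0*(42 + 6*sqrt(6)) = 0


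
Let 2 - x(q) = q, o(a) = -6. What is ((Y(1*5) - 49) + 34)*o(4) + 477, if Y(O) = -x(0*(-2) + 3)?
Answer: 561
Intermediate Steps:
x(q) = 2 - q
Y(O) = 1 (Y(O) = -(2 - (0*(-2) + 3)) = -(2 - (0 + 3)) = -(2 - 1*3) = -(2 - 3) = -1*(-1) = 1)
((Y(1*5) - 49) + 34)*o(4) + 477 = ((1 - 49) + 34)*(-6) + 477 = (-48 + 34)*(-6) + 477 = -14*(-6) + 477 = 84 + 477 = 561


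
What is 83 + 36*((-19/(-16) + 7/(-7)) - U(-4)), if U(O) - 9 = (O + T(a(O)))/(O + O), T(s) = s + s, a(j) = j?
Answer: -1153/4 ≈ -288.25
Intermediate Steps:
T(s) = 2*s
U(O) = 21/2 (U(O) = 9 + (O + 2*O)/(O + O) = 9 + (3*O)/((2*O)) = 9 + (3*O)*(1/(2*O)) = 9 + 3/2 = 21/2)
83 + 36*((-19/(-16) + 7/(-7)) - U(-4)) = 83 + 36*((-19/(-16) + 7/(-7)) - 1*21/2) = 83 + 36*((-19*(-1/16) + 7*(-⅐)) - 21/2) = 83 + 36*((19/16 - 1) - 21/2) = 83 + 36*(3/16 - 21/2) = 83 + 36*(-165/16) = 83 - 1485/4 = -1153/4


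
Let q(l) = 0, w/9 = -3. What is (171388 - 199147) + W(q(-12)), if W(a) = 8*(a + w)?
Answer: -27975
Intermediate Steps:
w = -27 (w = 9*(-3) = -27)
W(a) = -216 + 8*a (W(a) = 8*(a - 27) = 8*(-27 + a) = -216 + 8*a)
(171388 - 199147) + W(q(-12)) = (171388 - 199147) + (-216 + 8*0) = -27759 + (-216 + 0) = -27759 - 216 = -27975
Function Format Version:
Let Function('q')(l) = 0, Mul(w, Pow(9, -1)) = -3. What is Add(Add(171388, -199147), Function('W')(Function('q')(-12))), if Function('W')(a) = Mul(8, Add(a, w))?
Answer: -27975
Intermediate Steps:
w = -27 (w = Mul(9, -3) = -27)
Function('W')(a) = Add(-216, Mul(8, a)) (Function('W')(a) = Mul(8, Add(a, -27)) = Mul(8, Add(-27, a)) = Add(-216, Mul(8, a)))
Add(Add(171388, -199147), Function('W')(Function('q')(-12))) = Add(Add(171388, -199147), Add(-216, Mul(8, 0))) = Add(-27759, Add(-216, 0)) = Add(-27759, -216) = -27975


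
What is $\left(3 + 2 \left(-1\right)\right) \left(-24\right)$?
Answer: $-24$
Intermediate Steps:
$\left(3 + 2 \left(-1\right)\right) \left(-24\right) = \left(3 - 2\right) \left(-24\right) = 1 \left(-24\right) = -24$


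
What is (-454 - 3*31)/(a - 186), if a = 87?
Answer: 547/99 ≈ 5.5253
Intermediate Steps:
(-454 - 3*31)/(a - 186) = (-454 - 3*31)/(87 - 186) = (-454 - 93)/(-99) = -547*(-1/99) = 547/99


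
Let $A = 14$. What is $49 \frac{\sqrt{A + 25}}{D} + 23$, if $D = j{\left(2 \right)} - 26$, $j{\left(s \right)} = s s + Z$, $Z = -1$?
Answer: $23 - \frac{49 \sqrt{39}}{23} \approx 9.6954$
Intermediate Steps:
$j{\left(s \right)} = -1 + s^{2}$ ($j{\left(s \right)} = s s - 1 = s^{2} - 1 = -1 + s^{2}$)
$D = -23$ ($D = \left(-1 + 2^{2}\right) - 26 = \left(-1 + 4\right) - 26 = 3 - 26 = -23$)
$49 \frac{\sqrt{A + 25}}{D} + 23 = 49 \frac{\sqrt{14 + 25}}{-23} + 23 = 49 \sqrt{39} \left(- \frac{1}{23}\right) + 23 = 49 \left(- \frac{\sqrt{39}}{23}\right) + 23 = - \frac{49 \sqrt{39}}{23} + 23 = 23 - \frac{49 \sqrt{39}}{23}$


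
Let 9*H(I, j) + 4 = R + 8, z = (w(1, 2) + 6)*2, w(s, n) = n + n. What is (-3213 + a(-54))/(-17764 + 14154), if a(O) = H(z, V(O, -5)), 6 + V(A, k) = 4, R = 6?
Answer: 28907/32490 ≈ 0.88972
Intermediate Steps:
V(A, k) = -2 (V(A, k) = -6 + 4 = -2)
w(s, n) = 2*n
z = 20 (z = (2*2 + 6)*2 = (4 + 6)*2 = 10*2 = 20)
H(I, j) = 10/9 (H(I, j) = -4/9 + (6 + 8)/9 = -4/9 + (⅑)*14 = -4/9 + 14/9 = 10/9)
a(O) = 10/9
(-3213 + a(-54))/(-17764 + 14154) = (-3213 + 10/9)/(-17764 + 14154) = -28907/9/(-3610) = -28907/9*(-1/3610) = 28907/32490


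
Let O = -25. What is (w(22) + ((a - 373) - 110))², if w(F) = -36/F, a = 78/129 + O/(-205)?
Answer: 88068127029444/376088449 ≈ 2.3417e+5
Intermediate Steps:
a = 1281/1763 (a = 78/129 - 25/(-205) = 78*(1/129) - 25*(-1/205) = 26/43 + 5/41 = 1281/1763 ≈ 0.72660)
(w(22) + ((a - 373) - 110))² = (-36/22 + ((1281/1763 - 373) - 110))² = (-36*1/22 + (-656318/1763 - 110))² = (-18/11 - 850248/1763)² = (-9384462/19393)² = 88068127029444/376088449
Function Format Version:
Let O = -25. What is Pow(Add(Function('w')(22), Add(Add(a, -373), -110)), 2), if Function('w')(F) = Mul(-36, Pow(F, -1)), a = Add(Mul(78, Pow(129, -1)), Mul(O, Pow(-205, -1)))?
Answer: Rational(88068127029444, 376088449) ≈ 2.3417e+5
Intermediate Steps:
a = Rational(1281, 1763) (a = Add(Mul(78, Pow(129, -1)), Mul(-25, Pow(-205, -1))) = Add(Mul(78, Rational(1, 129)), Mul(-25, Rational(-1, 205))) = Add(Rational(26, 43), Rational(5, 41)) = Rational(1281, 1763) ≈ 0.72660)
Pow(Add(Function('w')(22), Add(Add(a, -373), -110)), 2) = Pow(Add(Mul(-36, Pow(22, -1)), Add(Add(Rational(1281, 1763), -373), -110)), 2) = Pow(Add(Mul(-36, Rational(1, 22)), Add(Rational(-656318, 1763), -110)), 2) = Pow(Add(Rational(-18, 11), Rational(-850248, 1763)), 2) = Pow(Rational(-9384462, 19393), 2) = Rational(88068127029444, 376088449)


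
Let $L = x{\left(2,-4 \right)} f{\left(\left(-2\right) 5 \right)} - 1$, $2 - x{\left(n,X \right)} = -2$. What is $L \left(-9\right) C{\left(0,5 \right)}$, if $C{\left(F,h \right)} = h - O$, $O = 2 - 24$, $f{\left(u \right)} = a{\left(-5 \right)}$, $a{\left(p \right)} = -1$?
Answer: $1215$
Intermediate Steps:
$x{\left(n,X \right)} = 4$ ($x{\left(n,X \right)} = 2 - -2 = 2 + 2 = 4$)
$f{\left(u \right)} = -1$
$L = -5$ ($L = 4 \left(-1\right) - 1 = -4 - 1 = -5$)
$O = -22$ ($O = 2 - 24 = -22$)
$C{\left(F,h \right)} = 22 + h$ ($C{\left(F,h \right)} = h - -22 = h + 22 = 22 + h$)
$L \left(-9\right) C{\left(0,5 \right)} = \left(-5\right) \left(-9\right) \left(22 + 5\right) = 45 \cdot 27 = 1215$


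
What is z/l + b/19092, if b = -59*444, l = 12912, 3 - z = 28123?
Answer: -246371/69402 ≈ -3.5499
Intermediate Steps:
z = -28120 (z = 3 - 1*28123 = 3 - 28123 = -28120)
b = -26196
z/l + b/19092 = -28120/12912 - 26196/19092 = -28120*1/12912 - 26196*1/19092 = -3515/1614 - 59/43 = -246371/69402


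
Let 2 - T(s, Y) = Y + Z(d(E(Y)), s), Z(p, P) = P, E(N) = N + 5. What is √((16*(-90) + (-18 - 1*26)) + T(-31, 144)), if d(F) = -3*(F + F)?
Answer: I*√1595 ≈ 39.937*I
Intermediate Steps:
E(N) = 5 + N
d(F) = -6*F
T(s, Y) = 2 - Y - s (T(s, Y) = 2 - (Y + s) = 2 + (-Y - s) = 2 - Y - s)
√((16*(-90) + (-18 - 1*26)) + T(-31, 144)) = √((16*(-90) + (-18 - 1*26)) + (2 - 1*144 - 1*(-31))) = √((-1440 + (-18 - 26)) + (2 - 144 + 31)) = √((-1440 - 44) - 111) = √(-1484 - 111) = √(-1595) = I*√1595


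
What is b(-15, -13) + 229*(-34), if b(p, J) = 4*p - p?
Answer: -7831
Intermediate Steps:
b(p, J) = 3*p
b(-15, -13) + 229*(-34) = 3*(-15) + 229*(-34) = -45 - 7786 = -7831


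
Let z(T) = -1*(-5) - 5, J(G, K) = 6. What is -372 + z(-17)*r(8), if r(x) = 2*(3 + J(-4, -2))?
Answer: -372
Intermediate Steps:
z(T) = 0 (z(T) = 5 - 5 = 0)
r(x) = 18 (r(x) = 2*(3 + 6) = 2*9 = 18)
-372 + z(-17)*r(8) = -372 + 0*18 = -372 + 0 = -372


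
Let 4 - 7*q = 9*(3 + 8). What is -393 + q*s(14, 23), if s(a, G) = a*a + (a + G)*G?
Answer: -102216/7 ≈ -14602.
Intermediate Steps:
s(a, G) = a**2 + G*(G + a) (s(a, G) = a**2 + (G + a)*G = a**2 + G*(G + a))
q = -95/7 (q = 4/7 - 9*(3 + 8)/7 = 4/7 - 9*11/7 = 4/7 - 1/7*99 = 4/7 - 99/7 = -95/7 ≈ -13.571)
-393 + q*s(14, 23) = -393 - 95*(23**2 + 14**2 + 23*14)/7 = -393 - 95*(529 + 196 + 322)/7 = -393 - 95/7*1047 = -393 - 99465/7 = -102216/7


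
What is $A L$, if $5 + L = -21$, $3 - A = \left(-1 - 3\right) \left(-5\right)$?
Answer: $442$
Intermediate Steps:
$A = -17$ ($A = 3 - \left(-1 - 3\right) \left(-5\right) = 3 - \left(-4\right) \left(-5\right) = 3 - 20 = -17$)
$L = -26$ ($L = -5 - 21 = -26$)
$A L = \left(-17\right) \left(-26\right) = 442$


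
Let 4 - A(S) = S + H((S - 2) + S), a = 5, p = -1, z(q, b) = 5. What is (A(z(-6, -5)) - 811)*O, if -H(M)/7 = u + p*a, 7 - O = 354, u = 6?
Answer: 279335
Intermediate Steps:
O = -347 (O = 7 - 1*354 = 7 - 354 = -347)
H(M) = -7 (H(M) = -7*(6 - 1*5) = -7*(6 - 5) = -7*1 = -7)
A(S) = 11 - S (A(S) = 4 - (S - 7) = 4 - (-7 + S) = 4 + (7 - S) = 11 - S)
(A(z(-6, -5)) - 811)*O = ((11 - 1*5) - 811)*(-347) = ((11 - 5) - 811)*(-347) = (6 - 811)*(-347) = -805*(-347) = 279335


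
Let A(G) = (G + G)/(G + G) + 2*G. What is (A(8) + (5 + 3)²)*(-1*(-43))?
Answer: 3483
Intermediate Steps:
A(G) = 1 + 2*G (A(G) = (2*G)/((2*G)) + 2*G = (2*G)*(1/(2*G)) + 2*G = 1 + 2*G)
(A(8) + (5 + 3)²)*(-1*(-43)) = ((1 + 2*8) + (5 + 3)²)*(-1*(-43)) = ((1 + 16) + 8²)*43 = (17 + 64)*43 = 81*43 = 3483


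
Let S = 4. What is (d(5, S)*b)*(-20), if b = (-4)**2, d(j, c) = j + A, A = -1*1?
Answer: -1280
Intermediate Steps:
A = -1
d(j, c) = -1 + j (d(j, c) = j - 1 = -1 + j)
b = 16
(d(5, S)*b)*(-20) = ((-1 + 5)*16)*(-20) = (4*16)*(-20) = 64*(-20) = -1280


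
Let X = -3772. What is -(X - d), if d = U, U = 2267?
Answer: 6039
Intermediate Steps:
d = 2267
-(X - d) = -(-3772 - 1*2267) = -(-3772 - 2267) = -1*(-6039) = 6039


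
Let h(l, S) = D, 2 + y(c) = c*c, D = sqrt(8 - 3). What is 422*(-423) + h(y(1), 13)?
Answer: -178506 + sqrt(5) ≈ -1.7850e+5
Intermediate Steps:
D = sqrt(5) ≈ 2.2361
y(c) = -2 + c**2 (y(c) = -2 + c*c = -2 + c**2)
h(l, S) = sqrt(5)
422*(-423) + h(y(1), 13) = 422*(-423) + sqrt(5) = -178506 + sqrt(5)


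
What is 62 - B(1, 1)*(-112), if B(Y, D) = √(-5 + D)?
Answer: 62 + 224*I ≈ 62.0 + 224.0*I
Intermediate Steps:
62 - B(1, 1)*(-112) = 62 - √(-5 + 1)*(-112) = 62 - √(-4)*(-112) = 62 - 2*I*(-112) = 62 - (-224)*I = 62 + 224*I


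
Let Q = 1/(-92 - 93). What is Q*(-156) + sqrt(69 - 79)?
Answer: 156/185 + I*sqrt(10) ≈ 0.84324 + 3.1623*I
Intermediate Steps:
Q = -1/185 (Q = 1/(-185) = -1/185 ≈ -0.0054054)
Q*(-156) + sqrt(69 - 79) = -1/185*(-156) + sqrt(69 - 79) = 156/185 + sqrt(-10) = 156/185 + I*sqrt(10)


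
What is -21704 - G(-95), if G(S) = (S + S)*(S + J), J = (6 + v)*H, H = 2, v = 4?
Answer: -35954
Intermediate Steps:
J = 20 (J = (6 + 4)*2 = 10*2 = 20)
G(S) = 2*S*(20 + S) (G(S) = (S + S)*(S + 20) = (2*S)*(20 + S) = 2*S*(20 + S))
-21704 - G(-95) = -21704 - 2*(-95)*(20 - 95) = -21704 - 2*(-95)*(-75) = -21704 - 1*14250 = -21704 - 14250 = -35954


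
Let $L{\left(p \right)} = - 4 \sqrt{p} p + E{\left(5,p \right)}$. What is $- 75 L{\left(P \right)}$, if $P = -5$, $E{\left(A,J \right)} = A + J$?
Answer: $- 1500 i \sqrt{5} \approx - 3354.1 i$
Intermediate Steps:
$L{\left(p \right)} = 5 + p - 4 p^{\frac{3}{2}}$ ($L{\left(p \right)} = - 4 \sqrt{p} p + \left(5 + p\right) = - 4 p^{\frac{3}{2}} + \left(5 + p\right) = 5 + p - 4 p^{\frac{3}{2}}$)
$- 75 L{\left(P \right)} = - 75 \left(5 - 5 - 4 \left(-5\right)^{\frac{3}{2}}\right) = - 75 \left(5 - 5 - 4 \left(- 5 i \sqrt{5}\right)\right) = - 75 \left(5 - 5 + 20 i \sqrt{5}\right) = - 75 \cdot 20 i \sqrt{5} = - 1500 i \sqrt{5}$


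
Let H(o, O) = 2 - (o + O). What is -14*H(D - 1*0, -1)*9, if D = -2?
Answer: -630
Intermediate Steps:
H(o, O) = 2 - O - o (H(o, O) = 2 - (O + o) = 2 + (-O - o) = 2 - O - o)
-14*H(D - 1*0, -1)*9 = -14*(2 - 1*(-1) - (-2 - 1*0))*9 = -14*(2 + 1 - (-2 + 0))*9 = -14*(2 + 1 - 1*(-2))*9 = -14*(2 + 1 + 2)*9 = -14*5*9 = -70*9 = -630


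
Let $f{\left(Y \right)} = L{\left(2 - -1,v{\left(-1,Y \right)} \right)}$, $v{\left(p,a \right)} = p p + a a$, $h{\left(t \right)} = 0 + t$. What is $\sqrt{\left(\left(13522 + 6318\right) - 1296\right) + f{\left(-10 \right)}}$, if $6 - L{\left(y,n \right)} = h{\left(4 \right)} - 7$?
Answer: $\sqrt{18553} \approx 136.21$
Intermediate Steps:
$h{\left(t \right)} = t$
$v{\left(p,a \right)} = a^{2} + p^{2}$ ($v{\left(p,a \right)} = p^{2} + a^{2} = a^{2} + p^{2}$)
$L{\left(y,n \right)} = 9$ ($L{\left(y,n \right)} = 6 - \left(4 - 7\right) = 6 - -3 = 6 + 3 = 9$)
$f{\left(Y \right)} = 9$
$\sqrt{\left(\left(13522 + 6318\right) - 1296\right) + f{\left(-10 \right)}} = \sqrt{\left(\left(13522 + 6318\right) - 1296\right) + 9} = \sqrt{\left(19840 - 1296\right) + 9} = \sqrt{18544 + 9} = \sqrt{18553}$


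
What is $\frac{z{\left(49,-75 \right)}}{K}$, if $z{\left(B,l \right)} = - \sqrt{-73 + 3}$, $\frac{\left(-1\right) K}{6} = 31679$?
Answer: $\frac{i \sqrt{70}}{190074} \approx 4.4018 \cdot 10^{-5} i$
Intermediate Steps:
$K = -190074$ ($K = \left(-6\right) 31679 = -190074$)
$z{\left(B,l \right)} = - i \sqrt{70}$ ($z{\left(B,l \right)} = - \sqrt{-70} = - i \sqrt{70}$)
$\frac{z{\left(49,-75 \right)}}{K} = \frac{\left(-1\right) i \sqrt{70}}{-190074} = - i \sqrt{70} \left(- \frac{1}{190074}\right) = \frac{i \sqrt{70}}{190074}$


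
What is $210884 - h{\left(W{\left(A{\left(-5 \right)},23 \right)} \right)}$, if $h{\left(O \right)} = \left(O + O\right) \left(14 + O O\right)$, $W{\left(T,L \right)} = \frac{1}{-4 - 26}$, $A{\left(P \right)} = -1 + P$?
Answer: $\frac{2846946601}{13500} \approx 2.1089 \cdot 10^{5}$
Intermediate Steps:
$W{\left(T,L \right)} = - \frac{1}{30}$ ($W{\left(T,L \right)} = \frac{1}{-30} = - \frac{1}{30}$)
$h{\left(O \right)} = 2 O \left(14 + O^{2}\right)$
$210884 - h{\left(W{\left(A{\left(-5 \right)},23 \right)} \right)} = 210884 - 2 \left(- \frac{1}{30}\right) \left(14 + \left(- \frac{1}{30}\right)^{2}\right) = 210884 - 2 \left(- \frac{1}{30}\right) \left(14 + \frac{1}{900}\right) = 210884 - 2 \left(- \frac{1}{30}\right) \frac{12601}{900} = 210884 - - \frac{12601}{13500} = 210884 + \frac{12601}{13500} = \frac{2846946601}{13500}$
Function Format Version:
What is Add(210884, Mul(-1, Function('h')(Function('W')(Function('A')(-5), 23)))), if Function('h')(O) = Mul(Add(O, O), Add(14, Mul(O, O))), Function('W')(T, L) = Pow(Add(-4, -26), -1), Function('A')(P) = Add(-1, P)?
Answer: Rational(2846946601, 13500) ≈ 2.1089e+5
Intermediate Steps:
Function('W')(T, L) = Rational(-1, 30) (Function('W')(T, L) = Pow(-30, -1) = Rational(-1, 30))
Function('h')(O) = Mul(2, O, Add(14, Pow(O, 2))) (Function('h')(O) = Mul(Mul(2, O), Add(14, Pow(O, 2))) = Mul(2, O, Add(14, Pow(O, 2))))
Add(210884, Mul(-1, Function('h')(Function('W')(Function('A')(-5), 23)))) = Add(210884, Mul(-1, Mul(2, Rational(-1, 30), Add(14, Pow(Rational(-1, 30), 2))))) = Add(210884, Mul(-1, Mul(2, Rational(-1, 30), Add(14, Rational(1, 900))))) = Add(210884, Mul(-1, Mul(2, Rational(-1, 30), Rational(12601, 900)))) = Add(210884, Mul(-1, Rational(-12601, 13500))) = Add(210884, Rational(12601, 13500)) = Rational(2846946601, 13500)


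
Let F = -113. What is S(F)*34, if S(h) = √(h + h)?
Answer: 34*I*√226 ≈ 511.13*I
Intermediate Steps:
S(h) = √2*√h (S(h) = √(2*h) = √2*√h)
S(F)*34 = (√2*√(-113))*34 = (√2*(I*√113))*34 = (I*√226)*34 = 34*I*√226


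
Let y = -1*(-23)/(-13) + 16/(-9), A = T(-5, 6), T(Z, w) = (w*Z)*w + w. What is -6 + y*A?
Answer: 23836/39 ≈ 611.18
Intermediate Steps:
T(Z, w) = w + Z*w² (T(Z, w) = (Z*w)*w + w = Z*w² + w = w + Z*w²)
A = -174 (A = 6*(1 - 5*6) = 6*(1 - 30) = 6*(-29) = -174)
y = -415/117 (y = 23*(-1/13) + 16*(-⅑) = -23/13 - 16/9 = -415/117 ≈ -3.5470)
-6 + y*A = -6 - 415/117*(-174) = -6 + 24070/39 = 23836/39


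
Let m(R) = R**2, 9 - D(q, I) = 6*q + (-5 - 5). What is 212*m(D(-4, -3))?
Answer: 391988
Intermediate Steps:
D(q, I) = 19 - 6*q (D(q, I) = 9 - (6*q + (-5 - 5)) = 9 - (6*q - 10) = 9 - (-10 + 6*q) = 9 + (10 - 6*q) = 19 - 6*q)
212*m(D(-4, -3)) = 212*(19 - 6*(-4))**2 = 212*(19 + 24)**2 = 212*43**2 = 212*1849 = 391988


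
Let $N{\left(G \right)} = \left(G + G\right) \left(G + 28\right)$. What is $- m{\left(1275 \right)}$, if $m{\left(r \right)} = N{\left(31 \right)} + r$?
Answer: $-4933$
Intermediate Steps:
$N{\left(G \right)} = 2 G \left(28 + G\right)$
$m{\left(r \right)} = 3658 + r$ ($m{\left(r \right)} = 2 \cdot 31 \left(28 + 31\right) + r = 2 \cdot 31 \cdot 59 + r = 3658 + r$)
$- m{\left(1275 \right)} = - (3658 + 1275) = \left(-1\right) 4933 = -4933$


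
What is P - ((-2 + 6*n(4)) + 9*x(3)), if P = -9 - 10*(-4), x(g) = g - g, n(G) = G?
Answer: 9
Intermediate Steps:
x(g) = 0
P = 31 (P = -9 + 40 = 31)
P - ((-2 + 6*n(4)) + 9*x(3)) = 31 - ((-2 + 6*4) + 9*0) = 31 - ((-2 + 24) + 0) = 31 - (22 + 0) = 31 - 1*22 = 31 - 22 = 9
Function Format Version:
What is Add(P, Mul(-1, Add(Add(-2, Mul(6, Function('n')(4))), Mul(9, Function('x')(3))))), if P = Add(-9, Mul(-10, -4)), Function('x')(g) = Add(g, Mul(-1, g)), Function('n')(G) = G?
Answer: 9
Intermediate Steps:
Function('x')(g) = 0
P = 31 (P = Add(-9, 40) = 31)
Add(P, Mul(-1, Add(Add(-2, Mul(6, Function('n')(4))), Mul(9, Function('x')(3))))) = Add(31, Mul(-1, Add(Add(-2, Mul(6, 4)), Mul(9, 0)))) = Add(31, Mul(-1, Add(Add(-2, 24), 0))) = Add(31, Mul(-1, Add(22, 0))) = Add(31, Mul(-1, 22)) = Add(31, -22) = 9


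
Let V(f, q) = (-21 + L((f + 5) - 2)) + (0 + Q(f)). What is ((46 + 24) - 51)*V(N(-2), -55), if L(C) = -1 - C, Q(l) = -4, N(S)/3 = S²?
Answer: -779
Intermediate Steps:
N(S) = 3*S²
V(f, q) = -29 - f (V(f, q) = (-21 + (-1 - ((f + 5) - 2))) + (0 - 4) = (-21 + (-1 - ((5 + f) - 2))) - 4 = (-21 + (-1 - (3 + f))) - 4 = (-21 + (-1 + (-3 - f))) - 4 = (-21 + (-4 - f)) - 4 = (-25 - f) - 4 = -29 - f)
((46 + 24) - 51)*V(N(-2), -55) = ((46 + 24) - 51)*(-29 - 3*(-2)²) = (70 - 51)*(-29 - 3*4) = 19*(-29 - 1*12) = 19*(-29 - 12) = 19*(-41) = -779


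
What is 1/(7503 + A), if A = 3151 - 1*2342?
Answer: 1/8312 ≈ 0.00012031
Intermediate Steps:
A = 809 (A = 3151 - 2342 = 809)
1/(7503 + A) = 1/(7503 + 809) = 1/8312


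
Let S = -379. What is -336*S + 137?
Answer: 127481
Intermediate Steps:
-336*S + 137 = -336*(-379) + 137 = 127344 + 137 = 127481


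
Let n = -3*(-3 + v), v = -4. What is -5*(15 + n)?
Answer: -180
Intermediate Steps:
n = 21 (n = -3*(-3 - 4) = -3*(-7) = 21)
-5*(15 + n) = -5*(15 + 21) = -5*36 = -180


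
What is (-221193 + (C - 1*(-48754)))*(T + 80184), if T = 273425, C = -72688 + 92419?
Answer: -53998923172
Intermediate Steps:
C = 19731
(-221193 + (C - 1*(-48754)))*(T + 80184) = (-221193 + (19731 - 1*(-48754)))*(273425 + 80184) = (-221193 + (19731 + 48754))*353609 = (-221193 + 68485)*353609 = -152708*353609 = -53998923172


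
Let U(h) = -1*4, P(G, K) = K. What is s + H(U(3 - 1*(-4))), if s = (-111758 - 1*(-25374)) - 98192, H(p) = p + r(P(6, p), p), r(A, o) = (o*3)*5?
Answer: -184640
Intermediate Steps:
r(A, o) = 15*o (r(A, o) = (3*o)*5 = 15*o)
U(h) = -4
H(p) = 16*p (H(p) = p + 15*p = 16*p)
s = -184576 (s = (-111758 + 25374) - 98192 = -86384 - 98192 = -184576)
s + H(U(3 - 1*(-4))) = -184576 + 16*(-4) = -184576 - 64 = -184640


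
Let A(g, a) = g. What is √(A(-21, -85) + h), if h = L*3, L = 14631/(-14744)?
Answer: I*√1303063662/7372 ≈ 4.8966*I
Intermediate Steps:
L = -14631/14744 (L = 14631*(-1/14744) = -14631/14744 ≈ -0.99234)
h = -43893/14744 (h = -14631/14744*3 = -43893/14744 ≈ -2.9770)
√(A(-21, -85) + h) = √(-21 - 43893/14744) = √(-353517/14744) = I*√1303063662/7372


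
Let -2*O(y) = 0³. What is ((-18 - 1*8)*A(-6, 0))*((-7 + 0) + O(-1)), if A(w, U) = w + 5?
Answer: -182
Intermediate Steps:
O(y) = 0 (O(y) = -½*0³ = -½*0 = 0)
A(w, U) = 5 + w
((-18 - 1*8)*A(-6, 0))*((-7 + 0) + O(-1)) = ((-18 - 1*8)*(5 - 6))*((-7 + 0) + 0) = ((-18 - 8)*(-1))*(-7 + 0) = -26*(-1)*(-7) = 26*(-7) = -182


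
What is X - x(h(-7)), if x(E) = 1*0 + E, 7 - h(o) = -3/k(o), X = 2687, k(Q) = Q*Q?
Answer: 131317/49 ≈ 2679.9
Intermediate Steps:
k(Q) = Q²
h(o) = 7 + 3/o² (h(o) = 7 - (-3)/(o²) = 7 - (-3)/o² = 7 + 3/o²)
x(E) = E (x(E) = 0 + E = E)
X - x(h(-7)) = 2687 - (7 + 3/(-7)²) = 2687 - (7 + 3*(1/49)) = 2687 - (7 + 3/49) = 2687 - 1*346/49 = 2687 - 346/49 = 131317/49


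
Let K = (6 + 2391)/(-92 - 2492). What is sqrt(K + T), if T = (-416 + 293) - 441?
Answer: 3*I*sqrt(362558)/76 ≈ 23.768*I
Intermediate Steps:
T = -564 (T = -123 - 441 = -564)
K = -141/152 (K = 2397/(-2584) = 2397*(-1/2584) = -141/152 ≈ -0.92763)
sqrt(K + T) = sqrt(-141/152 - 564) = sqrt(-85869/152) = 3*I*sqrt(362558)/76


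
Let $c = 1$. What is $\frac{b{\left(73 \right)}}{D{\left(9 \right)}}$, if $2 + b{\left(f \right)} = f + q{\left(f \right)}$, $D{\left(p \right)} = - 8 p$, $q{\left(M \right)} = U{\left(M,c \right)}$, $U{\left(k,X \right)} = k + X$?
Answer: $- \frac{145}{72} \approx -2.0139$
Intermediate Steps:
$U{\left(k,X \right)} = X + k$
$q{\left(M \right)} = 1 + M$
$b{\left(f \right)} = -1 + 2 f$ ($b{\left(f \right)} = -2 + \left(f + \left(1 + f\right)\right) = -2 + \left(1 + 2 f\right) = -1 + 2 f$)
$\frac{b{\left(73 \right)}}{D{\left(9 \right)}} = \frac{-1 + 2 \cdot 73}{\left(-8\right) 9} = \frac{-1 + 146}{-72} = 145 \left(- \frac{1}{72}\right) = - \frac{145}{72}$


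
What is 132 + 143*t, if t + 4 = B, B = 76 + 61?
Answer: 19151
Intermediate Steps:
B = 137
t = 133 (t = -4 + 137 = 133)
132 + 143*t = 132 + 143*133 = 132 + 19019 = 19151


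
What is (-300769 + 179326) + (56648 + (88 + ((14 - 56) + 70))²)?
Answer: -51339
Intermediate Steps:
(-300769 + 179326) + (56648 + (88 + ((14 - 56) + 70))²) = -121443 + (56648 + (88 + (-42 + 70))²) = -121443 + (56648 + (88 + 28)²) = -121443 + (56648 + 116²) = -121443 + (56648 + 13456) = -121443 + 70104 = -51339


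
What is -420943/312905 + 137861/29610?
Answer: 1226930959/370604682 ≈ 3.3106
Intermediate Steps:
-420943/312905 + 137861/29610 = 1226930959/370604682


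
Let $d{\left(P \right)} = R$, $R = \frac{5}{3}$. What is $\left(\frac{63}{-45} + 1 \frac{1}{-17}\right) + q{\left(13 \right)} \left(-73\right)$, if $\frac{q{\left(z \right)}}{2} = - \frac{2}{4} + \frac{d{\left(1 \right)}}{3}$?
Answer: $- \frac{7321}{765} \approx -9.5699$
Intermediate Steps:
$R = \frac{5}{3}$ ($R = 5 \cdot \frac{1}{3} = \frac{5}{3} \approx 1.6667$)
$d{\left(P \right)} = \frac{5}{3}$
$q{\left(z \right)} = \frac{1}{9}$ ($q{\left(z \right)} = 2 \left(- \frac{2}{4} + \frac{5}{3 \cdot 3}\right) = 2 \left(\left(-2\right) \frac{1}{4} + \frac{5}{3} \cdot \frac{1}{3}\right) = 2 \left(- \frac{1}{2} + \frac{5}{9}\right) = 2 \cdot \frac{1}{18} = \frac{1}{9}$)
$\left(\frac{63}{-45} + 1 \frac{1}{-17}\right) + q{\left(13 \right)} \left(-73\right) = \left(\frac{63}{-45} + 1 \frac{1}{-17}\right) + \frac{1}{9} \left(-73\right) = \left(63 \left(- \frac{1}{45}\right) + 1 \left(- \frac{1}{17}\right)\right) - \frac{73}{9} = \left(- \frac{7}{5} - \frac{1}{17}\right) - \frac{73}{9} = - \frac{124}{85} - \frac{73}{9} = - \frac{7321}{765}$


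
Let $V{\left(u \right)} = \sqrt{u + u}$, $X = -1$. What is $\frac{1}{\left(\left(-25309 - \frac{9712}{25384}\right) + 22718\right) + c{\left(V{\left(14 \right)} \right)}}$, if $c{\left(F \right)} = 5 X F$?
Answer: $- \frac{26089856061}{67601751566549} + \frac{100679290 \sqrt{7}}{67601751566549} \approx -0.00038199$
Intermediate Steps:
$V{\left(u \right)} = \sqrt{2} \sqrt{u}$ ($V{\left(u \right)} = \sqrt{2 u} = \sqrt{2} \sqrt{u}$)
$c{\left(F \right)} = - 5 F$ ($c{\left(F \right)} = 5 \left(-1\right) F = - 5 F$)
$\frac{1}{\left(\left(-25309 - \frac{9712}{25384}\right) + 22718\right) + c{\left(V{\left(14 \right)} \right)}} = \frac{1}{\left(\left(-25309 - \frac{9712}{25384}\right) + 22718\right) - 5 \sqrt{2} \sqrt{14}} = \frac{1}{\left(\left(-25309 - \frac{1214}{3173}\right) + 22718\right) - 5 \cdot 2 \sqrt{7}} = \frac{1}{\left(\left(-25309 - \frac{1214}{3173}\right) + 22718\right) - 10 \sqrt{7}} = \frac{1}{\left(- \frac{80306671}{3173} + 22718\right) - 10 \sqrt{7}} = \frac{1}{- \frac{8222457}{3173} - 10 \sqrt{7}}$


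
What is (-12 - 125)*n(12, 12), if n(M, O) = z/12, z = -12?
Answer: 137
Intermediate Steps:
n(M, O) = -1 (n(M, O) = -12/12 = -12*1/12 = -1)
(-12 - 125)*n(12, 12) = (-12 - 125)*(-1) = -137*(-1) = 137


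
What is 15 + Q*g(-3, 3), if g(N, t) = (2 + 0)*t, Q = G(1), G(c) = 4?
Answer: 39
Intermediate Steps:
Q = 4
g(N, t) = 2*t
15 + Q*g(-3, 3) = 15 + 4*(2*3) = 15 + 4*6 = 15 + 24 = 39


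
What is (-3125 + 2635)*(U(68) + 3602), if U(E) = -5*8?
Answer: -1745380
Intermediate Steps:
U(E) = -40
(-3125 + 2635)*(U(68) + 3602) = (-3125 + 2635)*(-40 + 3602) = -490*3562 = -1745380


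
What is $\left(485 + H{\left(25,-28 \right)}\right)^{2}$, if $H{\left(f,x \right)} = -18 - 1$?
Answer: $217156$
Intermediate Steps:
$H{\left(f,x \right)} = -19$
$\left(485 + H{\left(25,-28 \right)}\right)^{2} = \left(485 - 19\right)^{2} = 466^{2} = 217156$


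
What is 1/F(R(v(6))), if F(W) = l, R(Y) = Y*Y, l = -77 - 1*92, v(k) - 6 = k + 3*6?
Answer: -1/169 ≈ -0.0059172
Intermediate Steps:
v(k) = 24 + k (v(k) = 6 + (k + 3*6) = 6 + (k + 18) = 6 + (18 + k) = 24 + k)
l = -169 (l = -77 - 92 = -169)
R(Y) = Y²
F(W) = -169
1/F(R(v(6))) = 1/(-169) = -1/169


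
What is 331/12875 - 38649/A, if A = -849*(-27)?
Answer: -163339454/98377875 ≈ -1.6603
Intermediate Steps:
A = 22923
331/12875 - 38649/A = 331/12875 - 38649/22923 = 331*(1/12875) - 38649*1/22923 = 331/12875 - 12883/7641 = -163339454/98377875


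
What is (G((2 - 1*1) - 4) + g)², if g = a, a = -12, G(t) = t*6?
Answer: 900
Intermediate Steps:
G(t) = 6*t
g = -12
(G((2 - 1*1) - 4) + g)² = (6*((2 - 1*1) - 4) - 12)² = (6*((2 - 1) - 4) - 12)² = (6*(1 - 4) - 12)² = (6*(-3) - 12)² = (-18 - 12)² = (-30)² = 900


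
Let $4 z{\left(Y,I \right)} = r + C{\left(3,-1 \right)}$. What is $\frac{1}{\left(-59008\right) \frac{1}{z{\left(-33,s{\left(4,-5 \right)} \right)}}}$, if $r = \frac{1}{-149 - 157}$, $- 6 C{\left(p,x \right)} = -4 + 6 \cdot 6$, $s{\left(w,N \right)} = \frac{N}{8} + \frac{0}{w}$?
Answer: $\frac{1633}{72225792} \approx 2.261 \cdot 10^{-5}$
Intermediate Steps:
$s{\left(w,N \right)} = \frac{N}{8}$ ($s{\left(w,N \right)} = N \frac{1}{8} + 0 = \frac{N}{8} + 0 = \frac{N}{8}$)
$C{\left(p,x \right)} = - \frac{16}{3}$ ($C{\left(p,x \right)} = - \frac{-4 + 6 \cdot 6}{6} = - \frac{-4 + 36}{6} = \left(- \frac{1}{6}\right) 32 = - \frac{16}{3}$)
$r = - \frac{1}{306}$ ($r = \frac{1}{-306} = - \frac{1}{306} \approx -0.003268$)
$z{\left(Y,I \right)} = - \frac{1633}{1224}$ ($z{\left(Y,I \right)} = \frac{- \frac{1}{306} - \frac{16}{3}}{4} = \frac{1}{4} \left(- \frac{1633}{306}\right) = - \frac{1633}{1224}$)
$\frac{1}{\left(-59008\right) \frac{1}{z{\left(-33,s{\left(4,-5 \right)} \right)}}} = \frac{1}{\left(-59008\right) \frac{1}{- \frac{1633}{1224}}} = \frac{1}{\left(-59008\right) \left(- \frac{1224}{1633}\right)} = \frac{1}{\frac{72225792}{1633}} = \frac{1633}{72225792}$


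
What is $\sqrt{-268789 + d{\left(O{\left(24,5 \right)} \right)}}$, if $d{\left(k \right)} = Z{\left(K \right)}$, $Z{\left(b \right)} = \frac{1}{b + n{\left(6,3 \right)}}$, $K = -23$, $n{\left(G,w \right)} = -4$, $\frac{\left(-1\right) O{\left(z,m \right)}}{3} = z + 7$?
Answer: $\frac{2 i \sqrt{5442978}}{9} \approx 518.45 i$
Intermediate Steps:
$O{\left(z,m \right)} = -21 - 3 z$ ($O{\left(z,m \right)} = - 3 \left(z + 7\right) = - 3 \left(7 + z\right) = -21 - 3 z$)
$Z{\left(b \right)} = \frac{1}{-4 + b}$ ($Z{\left(b \right)} = \frac{1}{b - 4} = \frac{1}{-4 + b}$)
$d{\left(k \right)} = - \frac{1}{27}$ ($d{\left(k \right)} = \frac{1}{-4 - 23} = \frac{1}{-27} = - \frac{1}{27}$)
$\sqrt{-268789 + d{\left(O{\left(24,5 \right)} \right)}} = \sqrt{-268789 - \frac{1}{27}} = \sqrt{- \frac{7257304}{27}} = \frac{2 i \sqrt{5442978}}{9}$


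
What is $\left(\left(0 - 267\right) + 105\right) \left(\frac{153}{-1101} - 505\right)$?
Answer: $\frac{30032532}{367} \approx 81833.0$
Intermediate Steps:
$\left(\left(0 - 267\right) + 105\right) \left(\frac{153}{-1101} - 505\right) = \left(-267 + 105\right) \left(153 \left(- \frac{1}{1101}\right) - 505\right) = - 162 \left(- \frac{51}{367} - 505\right) = \left(-162\right) \left(- \frac{185386}{367}\right) = \frac{30032532}{367}$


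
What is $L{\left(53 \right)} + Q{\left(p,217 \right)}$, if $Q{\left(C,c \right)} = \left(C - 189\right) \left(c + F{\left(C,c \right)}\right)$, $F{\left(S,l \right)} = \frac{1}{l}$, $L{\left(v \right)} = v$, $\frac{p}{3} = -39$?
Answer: $- \frac{14398039}{217} \approx -66350.0$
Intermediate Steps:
$p = -117$ ($p = 3 \left(-39\right) = -117$)
$Q{\left(C,c \right)} = \left(-189 + C\right) \left(c + \frac{1}{c}\right)$ ($Q{\left(C,c \right)} = \left(C - 189\right) \left(c + \frac{1}{c}\right) = \left(-189 + C\right) \left(c + \frac{1}{c}\right)$)
$L{\left(53 \right)} + Q{\left(p,217 \right)} = 53 + \frac{-189 - 117 + 217^{2} \left(-189 - 117\right)}{217} = 53 + \frac{-189 - 117 + 47089 \left(-306\right)}{217} = 53 + \frac{-189 - 117 - 14409234}{217} = 53 + \frac{1}{217} \left(-14409540\right) = 53 - \frac{14409540}{217} = - \frac{14398039}{217}$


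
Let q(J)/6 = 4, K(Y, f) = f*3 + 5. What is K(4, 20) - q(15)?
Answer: 41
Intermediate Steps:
K(Y, f) = 5 + 3*f (K(Y, f) = 3*f + 5 = 5 + 3*f)
q(J) = 24 (q(J) = 6*4 = 24)
K(4, 20) - q(15) = (5 + 3*20) - 1*24 = (5 + 60) - 24 = 65 - 24 = 41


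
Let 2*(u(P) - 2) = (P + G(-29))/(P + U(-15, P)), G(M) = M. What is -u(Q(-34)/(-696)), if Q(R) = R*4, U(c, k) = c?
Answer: -547/184 ≈ -2.9728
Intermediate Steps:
Q(R) = 4*R
u(P) = 2 + (-29 + P)/(2*(-15 + P)) (u(P) = 2 + ((P - 29)/(P - 15))/2 = 2 + ((-29 + P)/(-15 + P))/2 = 2 + (-29 + P)/(2*(-15 + P)))
-u(Q(-34)/(-696)) = -(-89 + 5*((4*(-34))/(-696)))/(2*(-15 + (4*(-34))/(-696))) = -(-89 + 5*(-136*(-1/696)))/(2*(-15 - 136*(-1/696))) = -(-89 + 5*(17/87))/(2*(-15 + 17/87)) = -(-89 + 85/87)/(2*(-1288/87)) = -(-87)*(-7658)/(2*1288*87) = -1*547/184 = -547/184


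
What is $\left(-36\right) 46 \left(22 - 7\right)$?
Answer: $-24840$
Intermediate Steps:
$\left(-36\right) 46 \left(22 - 7\right) = - 1656 \left(22 - 7\right) = \left(-1656\right) 15 = -24840$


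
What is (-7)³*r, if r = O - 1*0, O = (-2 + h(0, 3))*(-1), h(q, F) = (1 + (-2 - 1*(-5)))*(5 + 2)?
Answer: 8918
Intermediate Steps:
h(q, F) = 28 (h(q, F) = (1 + (-2 + 5))*7 = (1 + 3)*7 = 4*7 = 28)
O = -26 (O = (-2 + 28)*(-1) = 26*(-1) = -26)
r = -26 (r = -26 - 1*0 = -26 + 0 = -26)
(-7)³*r = (-7)³*(-26) = -343*(-26) = 8918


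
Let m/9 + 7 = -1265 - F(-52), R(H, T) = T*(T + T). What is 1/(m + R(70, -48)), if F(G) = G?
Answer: -1/6372 ≈ -0.00015694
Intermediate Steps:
R(H, T) = 2*T² (R(H, T) = T*(2*T) = 2*T²)
m = -10980 (m = -63 + 9*(-1265 - 1*(-52)) = -63 + 9*(-1265 + 52) = -63 + 9*(-1213) = -63 - 10917 = -10980)
1/(m + R(70, -48)) = 1/(-10980 + 2*(-48)²) = 1/(-10980 + 2*2304) = 1/(-10980 + 4608) = 1/(-6372) = -1/6372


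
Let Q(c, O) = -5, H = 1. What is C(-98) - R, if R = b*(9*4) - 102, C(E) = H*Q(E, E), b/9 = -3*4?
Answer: 3985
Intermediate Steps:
b = -108 (b = 9*(-3*4) = 9*(-12) = -108)
C(E) = -5 (C(E) = 1*(-5) = -5)
R = -3990 (R = -972*4 - 102 = -108*36 - 102 = -3888 - 102 = -3990)
C(-98) - R = -5 - 1*(-3990) = -5 + 3990 = 3985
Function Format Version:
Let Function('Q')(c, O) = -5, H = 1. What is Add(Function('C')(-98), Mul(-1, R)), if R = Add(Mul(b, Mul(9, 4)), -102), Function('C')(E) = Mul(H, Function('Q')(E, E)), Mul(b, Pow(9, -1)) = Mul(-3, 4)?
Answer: 3985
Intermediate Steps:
b = -108 (b = Mul(9, Mul(-3, 4)) = Mul(9, -12) = -108)
Function('C')(E) = -5 (Function('C')(E) = Mul(1, -5) = -5)
R = -3990 (R = Add(Mul(-108, Mul(9, 4)), -102) = Add(Mul(-108, 36), -102) = Add(-3888, -102) = -3990)
Add(Function('C')(-98), Mul(-1, R)) = Add(-5, Mul(-1, -3990)) = Add(-5, 3990) = 3985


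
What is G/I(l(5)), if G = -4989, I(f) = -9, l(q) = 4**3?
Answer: 1663/3 ≈ 554.33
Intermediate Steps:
l(q) = 64
G/I(l(5)) = -4989/(-9) = -4989*(-1/9) = 1663/3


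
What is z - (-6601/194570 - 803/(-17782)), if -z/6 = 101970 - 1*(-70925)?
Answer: -897284534856132/864960935 ≈ -1.0374e+6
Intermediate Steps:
z = -1037370 (z = -6*(101970 - 1*(-70925)) = -6*(101970 + 70925) = -6*172895 = -1037370)
z - (-6601/194570 - 803/(-17782)) = -1037370 - (-6601/194570 - 803/(-17782)) = -1037370 - (-6601*1/194570 - 803*(-1/17782)) = -1037370 - (-6601/194570 + 803/17782) = -1037370 - 1*9715182/864960935 = -1037370 - 9715182/864960935 = -897284534856132/864960935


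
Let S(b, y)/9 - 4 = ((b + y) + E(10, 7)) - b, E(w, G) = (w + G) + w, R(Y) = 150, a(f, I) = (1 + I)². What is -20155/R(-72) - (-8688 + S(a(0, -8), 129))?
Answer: 213409/30 ≈ 7113.6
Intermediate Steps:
E(w, G) = G + 2*w (E(w, G) = (G + w) + w = G + 2*w)
S(b, y) = 279 + 9*y (S(b, y) = 36 + 9*(((b + y) + (7 + 2*10)) - b) = 36 + 9*(((b + y) + (7 + 20)) - b) = 36 + 9*(((b + y) + 27) - b) = 36 + 9*((27 + b + y) - b) = 36 + 9*(27 + y) = 36 + (243 + 9*y) = 279 + 9*y)
-20155/R(-72) - (-8688 + S(a(0, -8), 129)) = -20155/150 - (-8688 + (279 + 9*129)) = -20155*1/150 - (-8688 + (279 + 1161)) = -4031/30 - (-8688 + 1440) = -4031/30 - 1*(-7248) = -4031/30 + 7248 = 213409/30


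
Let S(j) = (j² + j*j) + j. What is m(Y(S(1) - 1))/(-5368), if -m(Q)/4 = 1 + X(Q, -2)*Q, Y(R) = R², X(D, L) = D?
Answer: 17/1342 ≈ 0.012668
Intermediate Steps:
S(j) = j + 2*j² (S(j) = (j² + j²) + j = 2*j² + j = j + 2*j²)
m(Q) = -4 - 4*Q² (m(Q) = -4*(1 + Q*Q) = -4*(1 + Q²) = -4 - 4*Q²)
m(Y(S(1) - 1))/(-5368) = (-4 - 4*(1*(1 + 2*1) - 1)⁴)/(-5368) = (-4 - 4*(1*(1 + 2) - 1)⁴)*(-1/5368) = (-4 - 4*(1*3 - 1)⁴)*(-1/5368) = (-4 - 4*(3 - 1)⁴)*(-1/5368) = (-4 - 4*(2²)²)*(-1/5368) = (-4 - 4*4²)*(-1/5368) = (-4 - 4*16)*(-1/5368) = (-4 - 64)*(-1/5368) = -68*(-1/5368) = 17/1342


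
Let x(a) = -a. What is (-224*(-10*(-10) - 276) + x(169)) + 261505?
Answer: 300760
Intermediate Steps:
(-224*(-10*(-10) - 276) + x(169)) + 261505 = (-224*(-10*(-10) - 276) - 1*169) + 261505 = (-224*(100 - 276) - 169) + 261505 = (-224*(-176) - 169) + 261505 = (-1*(-39424) - 169) + 261505 = (39424 - 169) + 261505 = 39255 + 261505 = 300760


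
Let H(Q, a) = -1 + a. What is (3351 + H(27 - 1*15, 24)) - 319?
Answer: 3055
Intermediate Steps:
(3351 + H(27 - 1*15, 24)) - 319 = (3351 + (-1 + 24)) - 319 = (3351 + 23) - 319 = 3374 - 319 = 3055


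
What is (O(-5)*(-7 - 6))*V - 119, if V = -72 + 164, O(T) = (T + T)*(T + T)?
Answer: -119719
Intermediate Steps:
O(T) = 4*T² (O(T) = (2*T)*(2*T) = 4*T²)
V = 92
(O(-5)*(-7 - 6))*V - 119 = ((4*(-5)²)*(-7 - 6))*92 - 119 = ((4*25)*(-13))*92 - 119 = (100*(-13))*92 - 119 = -1300*92 - 119 = -119600 - 119 = -119719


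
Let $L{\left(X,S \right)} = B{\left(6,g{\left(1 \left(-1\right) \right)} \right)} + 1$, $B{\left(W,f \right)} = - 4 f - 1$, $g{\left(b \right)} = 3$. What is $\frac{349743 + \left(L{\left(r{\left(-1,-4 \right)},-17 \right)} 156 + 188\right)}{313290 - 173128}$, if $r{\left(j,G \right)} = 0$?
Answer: $\frac{15133}{6094} \approx 2.4833$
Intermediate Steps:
$B{\left(W,f \right)} = -1 - 4 f$
$L{\left(X,S \right)} = -12$ ($L{\left(X,S \right)} = \left(-1 - 12\right) + 1 = -13 + 1 = -12$)
$\frac{349743 + \left(L{\left(r{\left(-1,-4 \right)},-17 \right)} 156 + 188\right)}{313290 - 173128} = \frac{349743 + \left(\left(-12\right) 156 + 188\right)}{313290 - 173128} = \frac{349743 + \left(-1872 + 188\right)}{140162} = \left(349743 - 1684\right) \frac{1}{140162} = 348059 \cdot \frac{1}{140162} = \frac{15133}{6094}$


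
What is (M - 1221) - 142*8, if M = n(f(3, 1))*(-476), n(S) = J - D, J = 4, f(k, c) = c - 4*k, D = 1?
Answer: -3785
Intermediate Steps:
n(S) = 3 (n(S) = 4 - 1*1 = 4 - 1 = 3)
M = -1428 (M = 3*(-476) = -1428)
(M - 1221) - 142*8 = (-1428 - 1221) - 142*8 = -2649 - 1136 = -3785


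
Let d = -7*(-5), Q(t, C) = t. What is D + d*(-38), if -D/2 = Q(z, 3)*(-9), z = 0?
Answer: -1330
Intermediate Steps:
d = 35
D = 0 (D = -0*(-9) = -2*0 = 0)
D + d*(-38) = 0 + 35*(-38) = 0 - 1330 = -1330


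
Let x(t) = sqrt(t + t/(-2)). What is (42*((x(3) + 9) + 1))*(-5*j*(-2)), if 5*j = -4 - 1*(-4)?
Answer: 0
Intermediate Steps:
j = 0 (j = (-4 - 1*(-4))/5 = (-4 + 4)/5 = (1/5)*0 = 0)
x(t) = sqrt(2)*sqrt(t)/2 (x(t) = sqrt(t + t*(-1/2)) = sqrt(t - t/2) = sqrt(t/2) = sqrt(2)*sqrt(t)/2)
(42*((x(3) + 9) + 1))*(-5*j*(-2)) = (42*((sqrt(2)*sqrt(3)/2 + 9) + 1))*(-5*0*(-2)) = (42*((sqrt(6)/2 + 9) + 1))*(0*(-2)) = (42*((9 + sqrt(6)/2) + 1))*0 = (42*(10 + sqrt(6)/2))*0 = (420 + 21*sqrt(6))*0 = 0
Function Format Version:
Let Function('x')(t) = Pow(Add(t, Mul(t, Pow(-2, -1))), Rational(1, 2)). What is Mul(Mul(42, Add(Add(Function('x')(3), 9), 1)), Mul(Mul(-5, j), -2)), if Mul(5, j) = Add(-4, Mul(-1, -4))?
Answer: 0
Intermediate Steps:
j = 0 (j = Mul(Rational(1, 5), Add(-4, Mul(-1, -4))) = Mul(Rational(1, 5), Add(-4, 4)) = Mul(Rational(1, 5), 0) = 0)
Function('x')(t) = Mul(Rational(1, 2), Pow(2, Rational(1, 2)), Pow(t, Rational(1, 2))) (Function('x')(t) = Pow(Add(t, Mul(t, Rational(-1, 2))), Rational(1, 2)) = Pow(Add(t, Mul(Rational(-1, 2), t)), Rational(1, 2)) = Pow(Mul(Rational(1, 2), t), Rational(1, 2)) = Mul(Rational(1, 2), Pow(2, Rational(1, 2)), Pow(t, Rational(1, 2))))
Mul(Mul(42, Add(Add(Function('x')(3), 9), 1)), Mul(Mul(-5, j), -2)) = Mul(Mul(42, Add(Add(Mul(Rational(1, 2), Pow(2, Rational(1, 2)), Pow(3, Rational(1, 2))), 9), 1)), Mul(Mul(-5, 0), -2)) = Mul(Mul(42, Add(Add(Mul(Rational(1, 2), Pow(6, Rational(1, 2))), 9), 1)), Mul(0, -2)) = Mul(Mul(42, Add(Add(9, Mul(Rational(1, 2), Pow(6, Rational(1, 2)))), 1)), 0) = Mul(Mul(42, Add(10, Mul(Rational(1, 2), Pow(6, Rational(1, 2))))), 0) = Mul(Add(420, Mul(21, Pow(6, Rational(1, 2)))), 0) = 0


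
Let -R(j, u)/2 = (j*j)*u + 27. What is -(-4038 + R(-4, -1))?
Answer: 4060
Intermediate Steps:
R(j, u) = -54 - 2*u*j² (R(j, u) = -2*((j*j)*u + 27) = -2*(j²*u + 27) = -2*(u*j² + 27) = -2*(27 + u*j²) = -54 - 2*u*j²)
-(-4038 + R(-4, -1)) = -(-4038 + (-54 - 2*(-1)*(-4)²)) = -(-4038 + (-54 - 2*(-1)*16)) = -(-4038 + (-54 + 32)) = -(-4038 - 22) = -1*(-4060) = 4060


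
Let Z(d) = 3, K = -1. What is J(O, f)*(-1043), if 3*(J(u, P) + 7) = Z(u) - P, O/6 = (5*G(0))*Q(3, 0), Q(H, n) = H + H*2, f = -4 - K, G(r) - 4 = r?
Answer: 5215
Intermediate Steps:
G(r) = 4 + r
f = -3 (f = -4 - 1*(-1) = -4 + 1 = -3)
Q(H, n) = 3*H (Q(H, n) = H + 2*H = 3*H)
O = 1080 (O = 6*((5*(4 + 0))*(3*3)) = 6*((5*4)*9) = 6*(20*9) = 6*180 = 1080)
J(u, P) = -6 - P/3 (J(u, P) = -7 + (3 - P)/3 = -7 + (1 - P/3) = -6 - P/3)
J(O, f)*(-1043) = (-6 - 1/3*(-3))*(-1043) = (-6 + 1)*(-1043) = -5*(-1043) = 5215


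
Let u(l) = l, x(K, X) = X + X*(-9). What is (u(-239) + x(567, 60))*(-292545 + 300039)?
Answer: -5388186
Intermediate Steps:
x(K, X) = -8*X (x(K, X) = X - 9*X = -8*X)
(u(-239) + x(567, 60))*(-292545 + 300039) = (-239 - 8*60)*(-292545 + 300039) = (-239 - 480)*7494 = -719*7494 = -5388186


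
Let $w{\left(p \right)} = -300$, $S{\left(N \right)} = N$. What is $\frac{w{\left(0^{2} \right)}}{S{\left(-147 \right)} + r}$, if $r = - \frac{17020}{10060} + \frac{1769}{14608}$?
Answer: $\frac{2204347200}{1091671729} \approx 2.0192$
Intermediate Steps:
$r = - \frac{11541601}{7347824}$ ($r = \left(-17020\right) \frac{1}{10060} + 1769 \cdot \frac{1}{14608} = - \frac{851}{503} + \frac{1769}{14608} = - \frac{11541601}{7347824} \approx -1.5708$)
$\frac{w{\left(0^{2} \right)}}{S{\left(-147 \right)} + r} = - \frac{300}{-147 - \frac{11541601}{7347824}} = - \frac{300}{- \frac{1091671729}{7347824}} = \left(-300\right) \left(- \frac{7347824}{1091671729}\right) = \frac{2204347200}{1091671729}$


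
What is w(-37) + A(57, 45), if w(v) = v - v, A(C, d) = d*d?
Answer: 2025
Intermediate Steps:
A(C, d) = d²
w(v) = 0
w(-37) + A(57, 45) = 0 + 45² = 0 + 2025 = 2025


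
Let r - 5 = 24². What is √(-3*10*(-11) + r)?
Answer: √911 ≈ 30.183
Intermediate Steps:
r = 581 (r = 5 + 24² = 5 + 576 = 581)
√(-3*10*(-11) + r) = √(-3*10*(-11) + 581) = √(-30*(-11) + 581) = √(330 + 581) = √911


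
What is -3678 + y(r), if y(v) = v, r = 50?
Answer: -3628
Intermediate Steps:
-3678 + y(r) = -3678 + 50 = -3628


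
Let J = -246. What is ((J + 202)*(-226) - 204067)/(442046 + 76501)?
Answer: -194123/518547 ≈ -0.37436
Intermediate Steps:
((J + 202)*(-226) - 204067)/(442046 + 76501) = ((-246 + 202)*(-226) - 204067)/(442046 + 76501) = (-44*(-226) - 204067)/518547 = (9944 - 204067)*(1/518547) = -194123*1/518547 = -194123/518547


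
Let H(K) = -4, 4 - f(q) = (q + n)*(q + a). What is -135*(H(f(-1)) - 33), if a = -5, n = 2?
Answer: 4995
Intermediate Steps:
f(q) = 4 - (-5 + q)*(2 + q) (f(q) = 4 - (q + 2)*(q - 5) = 4 - (2 + q)*(-5 + q) = 4 - (-5 + q)*(2 + q))
-135*(H(f(-1)) - 33) = -135*(-4 - 33) = -135*(-37) = 4995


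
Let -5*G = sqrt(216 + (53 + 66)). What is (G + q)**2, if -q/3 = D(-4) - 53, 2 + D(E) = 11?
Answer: (660 - sqrt(335))**2/25 ≈ 16471.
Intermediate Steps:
D(E) = 9 (D(E) = -2 + 11 = 9)
q = 132 (q = -3*(9 - 53) = -3*(-44) = 132)
G = -sqrt(335)/5 (G = -sqrt(216 + (53 + 66))/5 = -sqrt(216 + 119)/5 = -sqrt(335)/5 ≈ -3.6606)
(G + q)**2 = (-sqrt(335)/5 + 132)**2 = (132 - sqrt(335)/5)**2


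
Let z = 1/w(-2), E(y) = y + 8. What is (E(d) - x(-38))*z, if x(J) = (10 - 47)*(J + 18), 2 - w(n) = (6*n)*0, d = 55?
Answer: -677/2 ≈ -338.50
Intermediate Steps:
w(n) = 2 (w(n) = 2 - 6*n*0 = 2 - 1*0 = 2 + 0 = 2)
E(y) = 8 + y
x(J) = -666 - 37*J (x(J) = -37*(18 + J) = -666 - 37*J)
z = 1/2 ≈ 0.50000
(E(d) - x(-38))*z = ((8 + 55) - (-666 - 37*(-38)))*(1/2) = (63 - (-666 + 1406))*(1/2) = (63 - 1*740)*(1/2) = (63 - 740)*(1/2) = -677*1/2 = -677/2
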